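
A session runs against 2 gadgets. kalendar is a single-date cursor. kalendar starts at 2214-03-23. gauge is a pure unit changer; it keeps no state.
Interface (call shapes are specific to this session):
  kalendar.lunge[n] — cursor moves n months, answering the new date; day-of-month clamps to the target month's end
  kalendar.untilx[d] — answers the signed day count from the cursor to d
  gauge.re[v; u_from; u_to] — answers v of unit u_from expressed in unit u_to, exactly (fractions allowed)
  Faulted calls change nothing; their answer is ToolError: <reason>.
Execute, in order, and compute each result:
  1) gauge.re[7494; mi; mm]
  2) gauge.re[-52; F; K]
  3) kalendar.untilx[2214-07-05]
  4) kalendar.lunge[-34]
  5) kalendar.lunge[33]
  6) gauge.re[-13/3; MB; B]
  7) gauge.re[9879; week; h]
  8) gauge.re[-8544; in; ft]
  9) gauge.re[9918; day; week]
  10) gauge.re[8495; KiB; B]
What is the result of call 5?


Answer: 2214-02-23

Derivation:
CALL re[v→7494; u_from→mi; u_to→mm]
RET  12060423936
CALL re[v→-52; u_from→F; u_to→K]
RET  13589/60
CALL untilx[d→2214-07-05]
RET  104
CALL lunge[n→-34]
RET  2211-05-23
CALL lunge[n→33]
RET  2214-02-23
CALL re[v→-13/3; u_from→MB; u_to→B]
RET  -13000000/3
CALL re[v→9879; u_from→week; u_to→h]
RET  1659672
CALL re[v→-8544; u_from→in; u_to→ft]
RET  -712
CALL re[v→9918; u_from→day; u_to→week]
RET  9918/7
CALL re[v→8495; u_from→KiB; u_to→B]
RET  8698880


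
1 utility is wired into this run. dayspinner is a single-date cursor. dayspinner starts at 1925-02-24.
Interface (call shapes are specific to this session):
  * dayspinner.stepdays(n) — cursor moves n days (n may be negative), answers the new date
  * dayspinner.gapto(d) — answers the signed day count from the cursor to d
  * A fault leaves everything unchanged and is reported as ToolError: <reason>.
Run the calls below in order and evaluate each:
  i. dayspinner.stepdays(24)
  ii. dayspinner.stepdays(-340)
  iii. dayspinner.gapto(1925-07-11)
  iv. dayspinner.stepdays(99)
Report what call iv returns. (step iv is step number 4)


>>> dayspinner.stepdays n='24'
  1925-03-20
>>> dayspinner.stepdays n='-340'
  1924-04-14
>>> dayspinner.gapto d='1925-07-11'
  453
>>> dayspinner.stepdays n='99'
  1924-07-22

Answer: 1924-07-22


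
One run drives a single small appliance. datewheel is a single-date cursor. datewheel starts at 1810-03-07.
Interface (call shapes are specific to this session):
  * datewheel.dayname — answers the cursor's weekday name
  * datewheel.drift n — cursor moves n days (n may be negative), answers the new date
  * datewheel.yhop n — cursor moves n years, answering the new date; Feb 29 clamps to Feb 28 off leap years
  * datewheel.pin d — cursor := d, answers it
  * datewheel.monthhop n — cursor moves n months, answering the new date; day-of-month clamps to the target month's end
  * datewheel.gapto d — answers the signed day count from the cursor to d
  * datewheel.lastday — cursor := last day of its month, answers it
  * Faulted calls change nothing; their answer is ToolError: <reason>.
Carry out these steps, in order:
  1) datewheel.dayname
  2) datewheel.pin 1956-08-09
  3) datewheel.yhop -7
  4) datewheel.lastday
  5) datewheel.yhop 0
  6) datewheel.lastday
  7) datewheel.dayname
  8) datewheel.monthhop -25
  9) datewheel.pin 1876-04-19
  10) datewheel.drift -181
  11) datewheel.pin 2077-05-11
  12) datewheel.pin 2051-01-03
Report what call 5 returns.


Answer: 1949-08-31

Derivation:
→ dayname()
← Wednesday
→ pin(d='1956-08-09')
← 1956-08-09
→ yhop(n='-7')
← 1949-08-09
→ lastday()
← 1949-08-31
→ yhop(n='0')
← 1949-08-31
→ lastday()
← 1949-08-31
→ dayname()
← Wednesday
→ monthhop(n='-25')
← 1947-07-31
→ pin(d='1876-04-19')
← 1876-04-19
→ drift(n='-181')
← 1875-10-21
→ pin(d='2077-05-11')
← 2077-05-11
→ pin(d='2051-01-03')
← 2051-01-03


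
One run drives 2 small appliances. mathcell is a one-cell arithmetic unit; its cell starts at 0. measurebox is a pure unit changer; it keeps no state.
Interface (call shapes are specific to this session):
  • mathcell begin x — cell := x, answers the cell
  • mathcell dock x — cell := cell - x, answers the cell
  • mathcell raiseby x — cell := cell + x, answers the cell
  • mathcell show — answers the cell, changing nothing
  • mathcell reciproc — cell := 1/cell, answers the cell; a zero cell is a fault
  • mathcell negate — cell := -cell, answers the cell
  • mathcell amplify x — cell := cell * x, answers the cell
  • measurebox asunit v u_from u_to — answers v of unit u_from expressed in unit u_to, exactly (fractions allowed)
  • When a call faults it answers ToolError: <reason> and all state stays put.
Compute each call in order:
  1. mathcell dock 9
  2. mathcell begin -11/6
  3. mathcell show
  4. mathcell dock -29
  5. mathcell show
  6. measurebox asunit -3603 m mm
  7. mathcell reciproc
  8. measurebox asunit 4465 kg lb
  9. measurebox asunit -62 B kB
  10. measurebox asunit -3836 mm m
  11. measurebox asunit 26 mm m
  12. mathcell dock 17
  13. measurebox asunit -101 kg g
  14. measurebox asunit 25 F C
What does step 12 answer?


Answer: -2765/163

Derivation:
% mathcell dock(9) : -9
% mathcell begin(-11/6) : -11/6
% mathcell show() : -11/6
% mathcell dock(-29) : 163/6
% mathcell show() : 163/6
% measurebox asunit(-3603, m, mm) : -3603000
% mathcell reciproc() : 6/163
% measurebox asunit(4465, kg, lb) : 446500000000/45359237
% measurebox asunit(-62, B, kB) : -31/500
% measurebox asunit(-3836, mm, m) : -959/250
% measurebox asunit(26, mm, m) : 13/500
% mathcell dock(17) : -2765/163
% measurebox asunit(-101, kg, g) : -101000
% measurebox asunit(25, F, C) : -35/9


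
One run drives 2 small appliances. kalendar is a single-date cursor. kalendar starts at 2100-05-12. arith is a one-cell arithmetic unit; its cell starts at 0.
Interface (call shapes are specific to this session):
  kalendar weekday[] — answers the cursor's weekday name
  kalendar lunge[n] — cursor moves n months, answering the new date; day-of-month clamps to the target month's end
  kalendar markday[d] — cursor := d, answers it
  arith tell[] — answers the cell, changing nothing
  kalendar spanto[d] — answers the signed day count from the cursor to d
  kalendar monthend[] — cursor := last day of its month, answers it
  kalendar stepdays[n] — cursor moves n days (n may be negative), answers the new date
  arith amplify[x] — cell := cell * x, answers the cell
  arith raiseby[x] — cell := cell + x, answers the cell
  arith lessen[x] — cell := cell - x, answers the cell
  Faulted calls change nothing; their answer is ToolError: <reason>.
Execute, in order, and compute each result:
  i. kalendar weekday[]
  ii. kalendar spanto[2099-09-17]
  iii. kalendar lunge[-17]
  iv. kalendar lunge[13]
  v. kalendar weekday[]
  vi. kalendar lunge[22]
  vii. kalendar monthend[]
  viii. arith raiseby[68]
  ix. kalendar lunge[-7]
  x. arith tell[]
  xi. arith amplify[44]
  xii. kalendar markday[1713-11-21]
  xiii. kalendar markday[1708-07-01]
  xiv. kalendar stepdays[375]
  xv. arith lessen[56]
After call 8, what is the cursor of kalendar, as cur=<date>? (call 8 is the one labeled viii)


Step: kalendar weekday[]
Result: Wednesday
Step: kalendar spanto[2099-09-17]
Result: -237
Step: kalendar lunge[-17]
Result: 2098-12-12
Step: kalendar lunge[13]
Result: 2100-01-12
Step: kalendar weekday[]
Result: Tuesday
Step: kalendar lunge[22]
Result: 2101-11-12
Step: kalendar monthend[]
Result: 2101-11-30
Step: arith raiseby[68]
Result: 68
Step: kalendar lunge[-7]
Result: 2101-04-30
Step: arith tell[]
Result: 68
Step: arith amplify[44]
Result: 2992
Step: kalendar markday[1713-11-21]
Result: 1713-11-21
Step: kalendar markday[1708-07-01]
Result: 1708-07-01
Step: kalendar stepdays[375]
Result: 1709-07-11
Step: arith lessen[56]
Result: 2936

Answer: cur=2101-11-30


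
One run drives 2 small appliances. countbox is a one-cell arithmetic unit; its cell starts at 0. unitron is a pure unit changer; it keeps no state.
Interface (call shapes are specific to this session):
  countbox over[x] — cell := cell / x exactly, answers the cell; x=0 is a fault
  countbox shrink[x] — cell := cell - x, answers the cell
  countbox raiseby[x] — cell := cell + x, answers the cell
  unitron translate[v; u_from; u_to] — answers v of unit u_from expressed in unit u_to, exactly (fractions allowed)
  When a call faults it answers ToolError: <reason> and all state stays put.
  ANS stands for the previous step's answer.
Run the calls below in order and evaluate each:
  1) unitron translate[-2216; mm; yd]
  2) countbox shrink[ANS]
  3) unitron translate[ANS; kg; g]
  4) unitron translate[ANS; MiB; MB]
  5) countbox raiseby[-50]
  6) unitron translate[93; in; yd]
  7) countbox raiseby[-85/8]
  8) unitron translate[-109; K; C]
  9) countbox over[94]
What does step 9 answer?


Do: unitron translate[v→-2216; u_from→mm; u_to→yd]
See: -2770/1143
Do: countbox shrink[x→ANS]
See: 2770/1143
Do: unitron translate[v→ANS; u_from→kg; u_to→g]
See: 2770000/1143
Do: unitron translate[v→ANS; u_from→MiB; u_to→MB]
See: 72613888/28575
Do: countbox raiseby[x→-50]
See: -54380/1143
Do: unitron translate[v→93; u_from→in; u_to→yd]
See: 31/12
Do: countbox raiseby[x→-85/8]
See: -532195/9144
Do: unitron translate[v→-109; u_from→K; u_to→C]
See: -7643/20
Do: countbox over[x→94]
See: -532195/859536

Answer: -532195/859536


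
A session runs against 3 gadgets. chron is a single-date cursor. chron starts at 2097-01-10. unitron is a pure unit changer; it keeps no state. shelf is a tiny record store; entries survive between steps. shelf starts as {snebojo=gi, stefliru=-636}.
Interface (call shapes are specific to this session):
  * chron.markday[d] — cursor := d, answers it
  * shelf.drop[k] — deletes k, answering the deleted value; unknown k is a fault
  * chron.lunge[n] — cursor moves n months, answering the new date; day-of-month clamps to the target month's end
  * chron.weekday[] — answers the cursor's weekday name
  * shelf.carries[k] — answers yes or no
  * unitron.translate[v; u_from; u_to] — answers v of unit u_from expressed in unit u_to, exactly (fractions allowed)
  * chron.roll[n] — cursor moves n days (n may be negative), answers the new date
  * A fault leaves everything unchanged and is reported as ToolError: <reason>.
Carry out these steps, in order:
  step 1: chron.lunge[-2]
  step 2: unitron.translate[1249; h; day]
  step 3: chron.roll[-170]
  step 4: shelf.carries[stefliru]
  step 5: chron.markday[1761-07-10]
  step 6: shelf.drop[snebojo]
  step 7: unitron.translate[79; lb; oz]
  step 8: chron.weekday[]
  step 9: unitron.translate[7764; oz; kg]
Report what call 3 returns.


Act: lunge[n=-2]
Obs: 2096-11-10
Act: translate[v=1249; u_from=h; u_to=day]
Obs: 1249/24
Act: roll[n=-170]
Obs: 2096-05-24
Act: carries[k=stefliru]
Obs: yes
Act: markday[d=1761-07-10]
Obs: 1761-07-10
Act: drop[k=snebojo]
Obs: gi
Act: translate[v=79; u_from=lb; u_to=oz]
Obs: 1264
Act: weekday[]
Obs: Friday
Act: translate[v=7764; u_from=oz; u_to=kg]
Obs: 88042279017/400000000

Answer: 2096-05-24


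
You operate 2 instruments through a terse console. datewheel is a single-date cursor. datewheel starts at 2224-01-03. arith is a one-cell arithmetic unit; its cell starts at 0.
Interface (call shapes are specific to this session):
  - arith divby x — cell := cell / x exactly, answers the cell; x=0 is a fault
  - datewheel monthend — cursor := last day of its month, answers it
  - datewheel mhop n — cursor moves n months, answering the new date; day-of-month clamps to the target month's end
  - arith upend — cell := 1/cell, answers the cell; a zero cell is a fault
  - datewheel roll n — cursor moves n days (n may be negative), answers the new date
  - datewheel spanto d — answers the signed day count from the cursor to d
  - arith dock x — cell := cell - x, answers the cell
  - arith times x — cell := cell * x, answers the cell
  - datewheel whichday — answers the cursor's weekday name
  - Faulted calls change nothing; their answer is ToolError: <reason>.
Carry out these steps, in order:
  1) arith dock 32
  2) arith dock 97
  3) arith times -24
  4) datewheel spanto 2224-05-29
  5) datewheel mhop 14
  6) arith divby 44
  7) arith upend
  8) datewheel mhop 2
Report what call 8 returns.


Answer: 2225-05-03

Derivation:
Do: arith dock[x=32]
See: -32
Do: arith dock[x=97]
See: -129
Do: arith times[x=-24]
See: 3096
Do: datewheel spanto[d=2224-05-29]
See: 147
Do: datewheel mhop[n=14]
See: 2225-03-03
Do: arith divby[x=44]
See: 774/11
Do: arith upend[]
See: 11/774
Do: datewheel mhop[n=2]
See: 2225-05-03


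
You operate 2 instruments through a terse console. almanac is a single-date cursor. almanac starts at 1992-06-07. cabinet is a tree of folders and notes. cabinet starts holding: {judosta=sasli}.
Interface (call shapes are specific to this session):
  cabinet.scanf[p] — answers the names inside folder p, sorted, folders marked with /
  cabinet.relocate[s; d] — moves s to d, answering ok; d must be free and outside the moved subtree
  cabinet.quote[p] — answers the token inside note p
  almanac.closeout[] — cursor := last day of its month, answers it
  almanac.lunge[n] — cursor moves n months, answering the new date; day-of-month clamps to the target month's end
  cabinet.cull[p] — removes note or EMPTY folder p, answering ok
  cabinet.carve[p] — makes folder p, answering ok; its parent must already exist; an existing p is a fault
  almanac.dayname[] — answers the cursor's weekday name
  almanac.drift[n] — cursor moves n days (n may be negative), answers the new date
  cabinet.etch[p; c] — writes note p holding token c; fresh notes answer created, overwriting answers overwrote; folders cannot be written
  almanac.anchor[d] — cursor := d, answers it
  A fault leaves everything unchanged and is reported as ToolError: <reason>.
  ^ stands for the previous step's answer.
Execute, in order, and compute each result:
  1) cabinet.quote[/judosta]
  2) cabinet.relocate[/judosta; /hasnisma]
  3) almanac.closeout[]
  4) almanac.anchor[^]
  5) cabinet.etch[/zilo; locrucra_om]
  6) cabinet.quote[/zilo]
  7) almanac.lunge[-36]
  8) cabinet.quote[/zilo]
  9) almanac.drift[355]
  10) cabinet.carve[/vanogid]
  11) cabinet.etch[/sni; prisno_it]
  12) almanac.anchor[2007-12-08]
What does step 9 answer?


Answer: 1990-06-20

Derivation:
-> cabinet.quote(p→/judosta)
<- sasli
-> cabinet.relocate(s→/judosta, d→/hasnisma)
<- ok
-> almanac.closeout()
<- 1992-06-30
-> almanac.anchor(d→^)
<- 1992-06-30
-> cabinet.etch(p→/zilo, c→locrucra_om)
<- created
-> cabinet.quote(p→/zilo)
<- locrucra_om
-> almanac.lunge(n→-36)
<- 1989-06-30
-> cabinet.quote(p→/zilo)
<- locrucra_om
-> almanac.drift(n→355)
<- 1990-06-20
-> cabinet.carve(p→/vanogid)
<- ok
-> cabinet.etch(p→/sni, c→prisno_it)
<- created
-> almanac.anchor(d→2007-12-08)
<- 2007-12-08


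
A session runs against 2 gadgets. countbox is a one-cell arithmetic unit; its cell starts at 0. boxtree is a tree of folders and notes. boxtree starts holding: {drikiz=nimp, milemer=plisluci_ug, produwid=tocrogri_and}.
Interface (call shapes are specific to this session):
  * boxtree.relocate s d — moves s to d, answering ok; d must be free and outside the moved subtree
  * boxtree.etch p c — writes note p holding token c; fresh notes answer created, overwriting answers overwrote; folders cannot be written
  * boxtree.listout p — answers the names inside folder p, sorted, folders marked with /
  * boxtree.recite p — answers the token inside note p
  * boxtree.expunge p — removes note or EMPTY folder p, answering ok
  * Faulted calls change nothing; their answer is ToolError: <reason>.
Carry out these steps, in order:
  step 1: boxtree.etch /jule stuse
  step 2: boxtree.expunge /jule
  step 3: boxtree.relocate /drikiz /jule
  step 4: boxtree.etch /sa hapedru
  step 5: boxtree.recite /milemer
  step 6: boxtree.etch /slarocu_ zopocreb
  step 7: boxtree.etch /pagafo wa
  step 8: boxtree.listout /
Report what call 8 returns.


Answer: [jule, milemer, pagafo, produwid, sa, slarocu_]

Derivation:
Step: boxtree.etch[p: /jule; c: stuse]
Result: created
Step: boxtree.expunge[p: /jule]
Result: ok
Step: boxtree.relocate[s: /drikiz; d: /jule]
Result: ok
Step: boxtree.etch[p: /sa; c: hapedru]
Result: created
Step: boxtree.recite[p: /milemer]
Result: plisluci_ug
Step: boxtree.etch[p: /slarocu_; c: zopocreb]
Result: created
Step: boxtree.etch[p: /pagafo; c: wa]
Result: created
Step: boxtree.listout[p: /]
Result: [jule, milemer, pagafo, produwid, sa, slarocu_]


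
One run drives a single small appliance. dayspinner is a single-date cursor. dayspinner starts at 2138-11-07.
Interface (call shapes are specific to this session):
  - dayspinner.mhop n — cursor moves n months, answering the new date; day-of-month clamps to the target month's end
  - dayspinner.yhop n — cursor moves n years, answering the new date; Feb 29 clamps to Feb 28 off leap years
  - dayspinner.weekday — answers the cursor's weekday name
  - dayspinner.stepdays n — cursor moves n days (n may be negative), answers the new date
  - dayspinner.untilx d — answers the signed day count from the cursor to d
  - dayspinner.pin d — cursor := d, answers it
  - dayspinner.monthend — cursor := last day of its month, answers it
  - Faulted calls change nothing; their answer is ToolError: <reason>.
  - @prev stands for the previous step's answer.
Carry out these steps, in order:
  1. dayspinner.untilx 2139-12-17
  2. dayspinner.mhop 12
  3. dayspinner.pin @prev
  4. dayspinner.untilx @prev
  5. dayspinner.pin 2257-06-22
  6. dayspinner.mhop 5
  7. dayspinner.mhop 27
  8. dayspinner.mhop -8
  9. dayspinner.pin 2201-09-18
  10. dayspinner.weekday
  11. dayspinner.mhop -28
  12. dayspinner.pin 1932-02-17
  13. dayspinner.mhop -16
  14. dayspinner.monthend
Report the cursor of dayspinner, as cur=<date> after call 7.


% untilx(d: 2139-12-17) -> 405
% mhop(n: 12) -> 2139-11-07
% pin(d: @prev) -> 2139-11-07
% untilx(d: @prev) -> 0
% pin(d: 2257-06-22) -> 2257-06-22
% mhop(n: 5) -> 2257-11-22
% mhop(n: 27) -> 2260-02-22
% mhop(n: -8) -> 2259-06-22
% pin(d: 2201-09-18) -> 2201-09-18
% weekday() -> Friday
% mhop(n: -28) -> 2199-05-18
% pin(d: 1932-02-17) -> 1932-02-17
% mhop(n: -16) -> 1930-10-17
% monthend() -> 1930-10-31

Answer: cur=2260-02-22


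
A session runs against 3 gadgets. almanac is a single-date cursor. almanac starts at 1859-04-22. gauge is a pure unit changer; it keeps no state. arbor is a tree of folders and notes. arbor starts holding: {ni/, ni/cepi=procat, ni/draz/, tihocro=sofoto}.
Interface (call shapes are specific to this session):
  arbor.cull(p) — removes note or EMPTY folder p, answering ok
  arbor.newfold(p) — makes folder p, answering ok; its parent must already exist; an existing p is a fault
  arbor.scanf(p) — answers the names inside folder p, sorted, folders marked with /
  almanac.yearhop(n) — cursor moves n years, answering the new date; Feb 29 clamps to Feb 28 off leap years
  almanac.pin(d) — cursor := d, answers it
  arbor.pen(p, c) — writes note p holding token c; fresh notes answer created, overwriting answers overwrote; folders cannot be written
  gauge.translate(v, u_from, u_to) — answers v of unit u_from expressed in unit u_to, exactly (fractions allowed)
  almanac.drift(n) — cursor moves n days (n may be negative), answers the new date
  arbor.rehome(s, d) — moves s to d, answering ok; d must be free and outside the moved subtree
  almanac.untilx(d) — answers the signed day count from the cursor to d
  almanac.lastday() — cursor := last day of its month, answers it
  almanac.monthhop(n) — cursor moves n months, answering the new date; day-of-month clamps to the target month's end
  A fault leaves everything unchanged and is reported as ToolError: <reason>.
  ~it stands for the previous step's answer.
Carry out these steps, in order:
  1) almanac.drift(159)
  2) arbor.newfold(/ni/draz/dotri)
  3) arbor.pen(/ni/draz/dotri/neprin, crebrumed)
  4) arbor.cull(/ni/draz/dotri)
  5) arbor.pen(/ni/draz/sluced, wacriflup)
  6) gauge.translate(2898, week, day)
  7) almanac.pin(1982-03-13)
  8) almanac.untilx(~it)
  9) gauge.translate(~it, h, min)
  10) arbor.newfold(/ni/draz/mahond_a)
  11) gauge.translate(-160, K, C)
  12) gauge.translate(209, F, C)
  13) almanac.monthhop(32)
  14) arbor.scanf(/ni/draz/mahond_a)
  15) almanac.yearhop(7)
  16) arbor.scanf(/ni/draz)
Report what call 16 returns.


$ almanac.drift n=159
:: 1859-09-28
$ arbor.newfold p=/ni/draz/dotri
:: ok
$ arbor.pen p=/ni/draz/dotri/neprin c=crebrumed
:: created
$ arbor.cull p=/ni/draz/dotri
:: ToolError: not empty
$ arbor.pen p=/ni/draz/sluced c=wacriflup
:: created
$ gauge.translate v=2898 u_from=week u_to=day
:: 20286
$ almanac.pin d=1982-03-13
:: 1982-03-13
$ almanac.untilx d=~it
:: 0
$ gauge.translate v=~it u_from=h u_to=min
:: 0
$ arbor.newfold p=/ni/draz/mahond_a
:: ok
$ gauge.translate v=-160 u_from=K u_to=C
:: -8663/20
$ gauge.translate v=209 u_from=F u_to=C
:: 295/3
$ almanac.monthhop n=32
:: 1984-11-13
$ arbor.scanf p=/ni/draz/mahond_a
:: []
$ almanac.yearhop n=7
:: 1991-11-13
$ arbor.scanf p=/ni/draz
:: [dotri/, mahond_a/, sluced]

Answer: [dotri/, mahond_a/, sluced]


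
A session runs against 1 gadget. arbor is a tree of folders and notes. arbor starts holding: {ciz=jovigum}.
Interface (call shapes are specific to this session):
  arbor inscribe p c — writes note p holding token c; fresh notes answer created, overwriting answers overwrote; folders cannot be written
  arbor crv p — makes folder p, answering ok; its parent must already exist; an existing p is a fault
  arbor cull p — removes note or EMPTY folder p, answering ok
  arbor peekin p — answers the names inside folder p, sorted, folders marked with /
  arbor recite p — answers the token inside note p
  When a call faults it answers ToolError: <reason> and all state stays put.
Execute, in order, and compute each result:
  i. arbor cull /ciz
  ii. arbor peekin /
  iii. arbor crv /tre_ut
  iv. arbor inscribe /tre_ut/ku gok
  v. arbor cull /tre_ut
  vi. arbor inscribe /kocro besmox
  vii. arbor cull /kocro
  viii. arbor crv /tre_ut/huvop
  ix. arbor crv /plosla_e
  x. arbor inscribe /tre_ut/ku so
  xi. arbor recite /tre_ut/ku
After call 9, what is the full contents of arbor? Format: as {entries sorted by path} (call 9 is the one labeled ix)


Answer: {plosla_e/, tre_ut/, tre_ut/huvop/, tre_ut/ku=gok}

Derivation:
[in] arbor cull /ciz
:: ok
[in] arbor peekin /
:: []
[in] arbor crv /tre_ut
:: ok
[in] arbor inscribe /tre_ut/ku gok
:: created
[in] arbor cull /tre_ut
:: ToolError: not empty
[in] arbor inscribe /kocro besmox
:: created
[in] arbor cull /kocro
:: ok
[in] arbor crv /tre_ut/huvop
:: ok
[in] arbor crv /plosla_e
:: ok
[in] arbor inscribe /tre_ut/ku so
:: overwrote
[in] arbor recite /tre_ut/ku
:: so


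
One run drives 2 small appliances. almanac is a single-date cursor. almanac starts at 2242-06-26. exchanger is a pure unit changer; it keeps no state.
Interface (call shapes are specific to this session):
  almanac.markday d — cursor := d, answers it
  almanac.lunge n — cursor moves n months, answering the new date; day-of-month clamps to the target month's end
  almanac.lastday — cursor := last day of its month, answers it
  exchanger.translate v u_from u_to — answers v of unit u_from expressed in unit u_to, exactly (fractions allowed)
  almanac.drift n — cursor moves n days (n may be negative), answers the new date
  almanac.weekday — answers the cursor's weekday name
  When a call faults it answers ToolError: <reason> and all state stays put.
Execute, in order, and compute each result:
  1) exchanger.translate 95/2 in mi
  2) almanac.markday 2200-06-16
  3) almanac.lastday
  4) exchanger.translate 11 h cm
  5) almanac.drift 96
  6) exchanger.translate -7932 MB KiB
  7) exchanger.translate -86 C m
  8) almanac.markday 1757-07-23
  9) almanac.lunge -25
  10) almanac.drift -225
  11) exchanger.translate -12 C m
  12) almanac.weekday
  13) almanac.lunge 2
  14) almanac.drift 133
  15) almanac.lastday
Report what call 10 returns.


I call exchanger.translate with v→95/2, u_from→in, u_to→mi, giving 19/25344.
Using almanac.markday with d→2200-06-16, → 2200-06-16.
I invoke almanac.lastday, and get 2200-06-30.
I use exchanger.translate with v→11, u_from→h, u_to→cm, → ToolError: incompatible units.
Invoking almanac.drift with n→96, giving 2200-10-04.
I use exchanger.translate with v→-7932, u_from→MB, u_to→KiB, → -30984375/4.
I try exchanger.translate with v→-86, u_from→C, u_to→m, → ToolError: incompatible units.
Using almanac.markday with d→1757-07-23, → 1757-07-23.
Then almanac.lunge with n→-25, which returns 1755-06-23.
I run almanac.drift with n→-225, → 1754-11-10.
I invoke exchanger.translate with v→-12, u_from→C, u_to→m, — result: ToolError: incompatible units.
I use almanac.weekday(): Sunday.
Next I call almanac.lunge with n→2, and get 1755-01-10.
I run almanac.drift with n→133, giving 1755-05-23.
I invoke almanac.lastday(), and observe 1755-05-31.

Answer: 1754-11-10


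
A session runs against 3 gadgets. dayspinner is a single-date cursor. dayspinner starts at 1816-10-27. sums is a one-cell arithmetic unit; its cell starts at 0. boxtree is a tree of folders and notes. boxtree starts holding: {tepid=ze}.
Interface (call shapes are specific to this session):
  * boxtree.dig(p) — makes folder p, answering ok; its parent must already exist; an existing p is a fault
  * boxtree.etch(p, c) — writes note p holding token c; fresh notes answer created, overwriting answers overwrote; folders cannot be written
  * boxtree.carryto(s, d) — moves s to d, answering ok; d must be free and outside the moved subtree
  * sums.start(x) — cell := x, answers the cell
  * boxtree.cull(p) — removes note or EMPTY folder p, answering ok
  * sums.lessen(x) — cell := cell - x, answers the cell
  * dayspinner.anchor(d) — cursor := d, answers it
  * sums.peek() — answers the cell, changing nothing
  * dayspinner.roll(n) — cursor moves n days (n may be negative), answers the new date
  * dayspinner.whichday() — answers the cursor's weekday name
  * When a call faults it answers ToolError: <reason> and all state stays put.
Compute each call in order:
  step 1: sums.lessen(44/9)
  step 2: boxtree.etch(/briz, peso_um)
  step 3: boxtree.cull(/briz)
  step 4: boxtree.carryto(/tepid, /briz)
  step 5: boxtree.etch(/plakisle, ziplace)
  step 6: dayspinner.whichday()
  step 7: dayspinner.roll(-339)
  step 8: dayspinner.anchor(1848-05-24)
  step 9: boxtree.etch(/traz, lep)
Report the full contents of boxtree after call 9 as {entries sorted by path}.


Answer: {briz=ze, plakisle=ziplace, traz=lep}

Derivation:
·→ sums.lessen(x=44/9)
·← -44/9
·→ boxtree.etch(p=/briz, c=peso_um)
·← created
·→ boxtree.cull(p=/briz)
·← ok
·→ boxtree.carryto(s=/tepid, d=/briz)
·← ok
·→ boxtree.etch(p=/plakisle, c=ziplace)
·← created
·→ dayspinner.whichday()
·← Sunday
·→ dayspinner.roll(n=-339)
·← 1815-11-23
·→ dayspinner.anchor(d=1848-05-24)
·← 1848-05-24
·→ boxtree.etch(p=/traz, c=lep)
·← created


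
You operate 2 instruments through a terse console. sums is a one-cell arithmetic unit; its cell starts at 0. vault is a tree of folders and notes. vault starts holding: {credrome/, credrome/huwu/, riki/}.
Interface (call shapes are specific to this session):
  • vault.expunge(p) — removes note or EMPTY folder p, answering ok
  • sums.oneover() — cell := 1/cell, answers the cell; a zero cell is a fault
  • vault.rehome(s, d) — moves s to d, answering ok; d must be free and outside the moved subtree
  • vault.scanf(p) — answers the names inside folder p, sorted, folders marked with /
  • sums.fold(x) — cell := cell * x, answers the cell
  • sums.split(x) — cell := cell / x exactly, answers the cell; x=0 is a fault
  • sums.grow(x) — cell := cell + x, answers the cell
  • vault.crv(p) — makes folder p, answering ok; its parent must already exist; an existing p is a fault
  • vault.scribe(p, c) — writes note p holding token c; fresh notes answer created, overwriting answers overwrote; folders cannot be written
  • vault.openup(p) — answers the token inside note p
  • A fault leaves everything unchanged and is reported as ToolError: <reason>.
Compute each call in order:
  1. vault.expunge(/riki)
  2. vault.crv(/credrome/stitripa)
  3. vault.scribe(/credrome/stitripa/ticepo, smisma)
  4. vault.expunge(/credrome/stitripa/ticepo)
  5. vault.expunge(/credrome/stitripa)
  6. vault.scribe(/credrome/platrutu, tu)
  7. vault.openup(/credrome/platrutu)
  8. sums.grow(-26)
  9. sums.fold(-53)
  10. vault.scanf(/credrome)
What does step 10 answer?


;; vault.expunge(p='/riki') ~> ok
;; vault.crv(p='/credrome/stitripa') ~> ok
;; vault.scribe(p='/credrome/stitripa/ticepo', c='smisma') ~> created
;; vault.expunge(p='/credrome/stitripa/ticepo') ~> ok
;; vault.expunge(p='/credrome/stitripa') ~> ok
;; vault.scribe(p='/credrome/platrutu', c='tu') ~> created
;; vault.openup(p='/credrome/platrutu') ~> tu
;; sums.grow(x='-26') ~> -26
;; sums.fold(x='-53') ~> 1378
;; vault.scanf(p='/credrome') ~> [huwu/, platrutu]

Answer: [huwu/, platrutu]


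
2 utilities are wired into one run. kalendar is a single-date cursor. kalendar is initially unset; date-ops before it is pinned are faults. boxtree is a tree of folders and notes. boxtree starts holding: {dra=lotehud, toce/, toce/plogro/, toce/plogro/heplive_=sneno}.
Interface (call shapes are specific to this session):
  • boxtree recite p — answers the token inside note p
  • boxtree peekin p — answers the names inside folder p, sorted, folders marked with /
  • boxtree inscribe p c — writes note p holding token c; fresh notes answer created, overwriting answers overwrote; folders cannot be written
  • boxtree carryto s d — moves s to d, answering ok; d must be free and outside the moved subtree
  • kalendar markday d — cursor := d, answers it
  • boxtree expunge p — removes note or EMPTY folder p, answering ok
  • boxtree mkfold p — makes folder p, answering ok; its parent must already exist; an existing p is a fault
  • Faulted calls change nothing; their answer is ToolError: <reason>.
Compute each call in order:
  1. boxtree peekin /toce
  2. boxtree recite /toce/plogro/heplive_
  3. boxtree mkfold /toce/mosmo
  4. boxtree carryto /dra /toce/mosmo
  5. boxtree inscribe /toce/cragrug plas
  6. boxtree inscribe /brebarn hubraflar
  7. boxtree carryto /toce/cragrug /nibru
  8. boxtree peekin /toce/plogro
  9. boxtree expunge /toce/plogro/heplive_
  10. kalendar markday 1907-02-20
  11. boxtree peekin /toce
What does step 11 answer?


# 1. boxtree peekin(p→/toce) : [plogro/]
# 2. boxtree recite(p→/toce/plogro/heplive_) : sneno
# 3. boxtree mkfold(p→/toce/mosmo) : ok
# 4. boxtree carryto(s→/dra, d→/toce/mosmo) : ToolError: exists
# 5. boxtree inscribe(p→/toce/cragrug, c→plas) : created
# 6. boxtree inscribe(p→/brebarn, c→hubraflar) : created
# 7. boxtree carryto(s→/toce/cragrug, d→/nibru) : ok
# 8. boxtree peekin(p→/toce/plogro) : [heplive_]
# 9. boxtree expunge(p→/toce/plogro/heplive_) : ok
# 10. kalendar markday(d→1907-02-20) : 1907-02-20
# 11. boxtree peekin(p→/toce) : [mosmo/, plogro/]

Answer: [mosmo/, plogro/]


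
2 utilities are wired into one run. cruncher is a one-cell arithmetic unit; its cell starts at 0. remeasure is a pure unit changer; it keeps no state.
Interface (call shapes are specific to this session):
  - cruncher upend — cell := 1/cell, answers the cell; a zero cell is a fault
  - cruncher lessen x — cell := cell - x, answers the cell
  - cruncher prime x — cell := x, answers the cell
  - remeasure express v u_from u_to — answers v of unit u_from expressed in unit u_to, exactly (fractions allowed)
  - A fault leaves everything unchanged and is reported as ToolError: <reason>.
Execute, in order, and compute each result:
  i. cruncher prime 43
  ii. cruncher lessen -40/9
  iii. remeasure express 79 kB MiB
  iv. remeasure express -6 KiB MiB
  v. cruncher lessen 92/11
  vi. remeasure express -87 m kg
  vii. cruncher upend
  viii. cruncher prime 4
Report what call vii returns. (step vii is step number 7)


>>> cruncher prime x→43
= 43
>>> cruncher lessen x→-40/9
= 427/9
>>> remeasure express v→79 u_from→kB u_to→MiB
= 9875/131072
>>> remeasure express v→-6 u_from→KiB u_to→MiB
= -3/512
>>> cruncher lessen x→92/11
= 3869/99
>>> remeasure express v→-87 u_from→m u_to→kg
= ToolError: incompatible units
>>> cruncher upend
= 99/3869
>>> cruncher prime x→4
= 4

Answer: 99/3869


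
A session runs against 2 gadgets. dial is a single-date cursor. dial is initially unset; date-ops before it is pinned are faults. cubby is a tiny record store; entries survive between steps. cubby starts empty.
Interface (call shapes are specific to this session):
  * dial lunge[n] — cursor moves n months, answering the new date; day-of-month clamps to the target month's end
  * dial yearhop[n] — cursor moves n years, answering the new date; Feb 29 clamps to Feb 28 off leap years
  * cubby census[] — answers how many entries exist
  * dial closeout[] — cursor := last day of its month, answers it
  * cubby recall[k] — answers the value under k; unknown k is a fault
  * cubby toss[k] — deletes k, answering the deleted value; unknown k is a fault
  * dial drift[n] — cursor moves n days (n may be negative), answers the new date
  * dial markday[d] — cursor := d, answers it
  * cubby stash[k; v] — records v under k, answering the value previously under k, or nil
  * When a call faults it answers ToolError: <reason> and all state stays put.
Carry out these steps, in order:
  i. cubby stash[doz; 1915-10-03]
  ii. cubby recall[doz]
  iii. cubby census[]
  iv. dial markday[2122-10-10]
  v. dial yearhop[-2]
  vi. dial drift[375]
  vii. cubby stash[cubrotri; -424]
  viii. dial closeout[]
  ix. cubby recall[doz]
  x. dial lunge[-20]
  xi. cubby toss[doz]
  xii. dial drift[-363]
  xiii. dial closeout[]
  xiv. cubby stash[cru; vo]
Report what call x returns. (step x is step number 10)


[in] cubby stash k→doz v→1915-10-03
[out] nil
[in] cubby recall k→doz
[out] 1915-10-03
[in] cubby census
[out] 1
[in] dial markday d→2122-10-10
[out] 2122-10-10
[in] dial yearhop n→-2
[out] 2120-10-10
[in] dial drift n→375
[out] 2121-10-20
[in] cubby stash k→cubrotri v→-424
[out] nil
[in] dial closeout
[out] 2121-10-31
[in] cubby recall k→doz
[out] 1915-10-03
[in] dial lunge n→-20
[out] 2120-02-29
[in] cubby toss k→doz
[out] 1915-10-03
[in] dial drift n→-363
[out] 2119-03-03
[in] dial closeout
[out] 2119-03-31
[in] cubby stash k→cru v→vo
[out] nil

Answer: 2120-02-29


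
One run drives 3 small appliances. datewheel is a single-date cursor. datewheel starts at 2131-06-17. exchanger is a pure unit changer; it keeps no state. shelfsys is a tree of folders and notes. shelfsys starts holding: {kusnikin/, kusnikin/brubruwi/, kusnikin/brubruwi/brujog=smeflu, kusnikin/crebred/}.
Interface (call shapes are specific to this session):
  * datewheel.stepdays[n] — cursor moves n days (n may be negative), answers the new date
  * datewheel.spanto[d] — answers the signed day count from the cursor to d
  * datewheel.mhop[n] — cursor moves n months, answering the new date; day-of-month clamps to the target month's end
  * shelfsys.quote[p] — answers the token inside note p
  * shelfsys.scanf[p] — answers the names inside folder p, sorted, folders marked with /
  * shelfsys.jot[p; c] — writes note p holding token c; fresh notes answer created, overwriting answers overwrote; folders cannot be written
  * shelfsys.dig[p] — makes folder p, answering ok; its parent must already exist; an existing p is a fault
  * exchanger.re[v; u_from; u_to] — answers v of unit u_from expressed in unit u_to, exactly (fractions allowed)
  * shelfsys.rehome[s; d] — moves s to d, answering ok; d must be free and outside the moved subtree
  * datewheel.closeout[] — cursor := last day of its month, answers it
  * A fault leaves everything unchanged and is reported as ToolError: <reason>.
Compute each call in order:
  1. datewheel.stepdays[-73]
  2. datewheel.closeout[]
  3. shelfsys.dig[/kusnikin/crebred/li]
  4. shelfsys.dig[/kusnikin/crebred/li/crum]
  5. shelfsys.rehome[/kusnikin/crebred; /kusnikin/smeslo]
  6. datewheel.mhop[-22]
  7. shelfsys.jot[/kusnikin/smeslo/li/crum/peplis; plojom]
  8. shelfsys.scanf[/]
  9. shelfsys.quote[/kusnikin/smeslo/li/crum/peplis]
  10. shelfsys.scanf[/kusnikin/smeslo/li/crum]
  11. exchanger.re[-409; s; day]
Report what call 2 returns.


! stepdays(-73) : 2131-04-05
! closeout() : 2131-04-30
! dig(/kusnikin/crebred/li) : ok
! dig(/kusnikin/crebred/li/crum) : ok
! rehome(/kusnikin/crebred, /kusnikin/smeslo) : ok
! mhop(-22) : 2129-06-30
! jot(/kusnikin/smeslo/li/crum/peplis, plojom) : created
! scanf(/) : [kusnikin/]
! quote(/kusnikin/smeslo/li/crum/peplis) : plojom
! scanf(/kusnikin/smeslo/li/crum) : [peplis]
! re(-409, s, day) : -409/86400

Answer: 2131-04-30


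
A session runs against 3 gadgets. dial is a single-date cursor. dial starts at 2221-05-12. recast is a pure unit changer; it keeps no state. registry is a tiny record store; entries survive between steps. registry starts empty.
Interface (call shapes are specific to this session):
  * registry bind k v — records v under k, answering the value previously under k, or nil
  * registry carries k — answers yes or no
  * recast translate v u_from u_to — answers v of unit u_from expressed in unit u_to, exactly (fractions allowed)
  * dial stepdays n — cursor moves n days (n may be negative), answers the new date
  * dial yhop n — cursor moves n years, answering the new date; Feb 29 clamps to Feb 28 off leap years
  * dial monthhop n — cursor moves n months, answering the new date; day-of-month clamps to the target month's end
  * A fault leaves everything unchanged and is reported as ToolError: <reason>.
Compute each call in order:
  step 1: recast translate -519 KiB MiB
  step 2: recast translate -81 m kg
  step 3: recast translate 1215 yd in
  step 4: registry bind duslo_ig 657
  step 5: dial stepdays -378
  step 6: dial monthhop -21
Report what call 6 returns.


Answer: 2218-07-29

Derivation:
-> recast translate(v='-519', u_from='KiB', u_to='MiB')
<- -519/1024
-> recast translate(v='-81', u_from='m', u_to='kg')
<- ToolError: incompatible units
-> recast translate(v='1215', u_from='yd', u_to='in')
<- 43740
-> registry bind(k='duslo_ig', v='657')
<- nil
-> dial stepdays(n='-378')
<- 2220-04-29
-> dial monthhop(n='-21')
<- 2218-07-29


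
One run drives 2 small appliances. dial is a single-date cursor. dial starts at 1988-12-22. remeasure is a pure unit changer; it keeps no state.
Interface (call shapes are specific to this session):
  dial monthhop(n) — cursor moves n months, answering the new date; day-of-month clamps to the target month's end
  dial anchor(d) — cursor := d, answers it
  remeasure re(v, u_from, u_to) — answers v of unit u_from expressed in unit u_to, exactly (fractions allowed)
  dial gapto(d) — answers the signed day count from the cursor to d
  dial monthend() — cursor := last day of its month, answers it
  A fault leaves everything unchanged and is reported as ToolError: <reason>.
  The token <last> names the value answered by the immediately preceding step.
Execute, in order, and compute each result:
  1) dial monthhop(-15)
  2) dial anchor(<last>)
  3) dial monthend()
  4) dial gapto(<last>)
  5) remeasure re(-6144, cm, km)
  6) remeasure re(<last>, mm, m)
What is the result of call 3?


Answer: 1987-09-30

Derivation:
Act: dial monthhop[n→-15]
Obs: 1987-09-22
Act: dial anchor[d→<last>]
Obs: 1987-09-22
Act: dial monthend[]
Obs: 1987-09-30
Act: dial gapto[d→<last>]
Obs: 0
Act: remeasure re[v→-6144; u_from→cm; u_to→km]
Obs: -192/3125
Act: remeasure re[v→<last>; u_from→mm; u_to→m]
Obs: -24/390625


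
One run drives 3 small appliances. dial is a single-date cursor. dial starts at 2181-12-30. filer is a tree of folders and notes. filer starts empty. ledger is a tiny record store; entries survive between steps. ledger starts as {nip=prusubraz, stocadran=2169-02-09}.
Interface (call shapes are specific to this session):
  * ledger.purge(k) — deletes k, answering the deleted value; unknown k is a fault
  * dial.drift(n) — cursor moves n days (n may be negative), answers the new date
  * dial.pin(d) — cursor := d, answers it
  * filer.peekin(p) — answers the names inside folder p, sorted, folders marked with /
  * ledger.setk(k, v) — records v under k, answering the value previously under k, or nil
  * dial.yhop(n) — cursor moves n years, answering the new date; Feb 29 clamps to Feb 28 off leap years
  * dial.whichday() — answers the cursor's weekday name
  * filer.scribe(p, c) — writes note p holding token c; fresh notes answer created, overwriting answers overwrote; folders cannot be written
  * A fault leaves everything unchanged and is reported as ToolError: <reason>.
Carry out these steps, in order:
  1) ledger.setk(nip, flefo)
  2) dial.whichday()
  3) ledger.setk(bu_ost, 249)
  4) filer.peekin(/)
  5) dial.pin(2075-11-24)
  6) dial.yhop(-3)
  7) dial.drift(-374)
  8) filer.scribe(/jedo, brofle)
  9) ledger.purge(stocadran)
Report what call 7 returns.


-> ledger.setk(k→nip, v→flefo)
<- prusubraz
-> dial.whichday()
<- Sunday
-> ledger.setk(k→bu_ost, v→249)
<- nil
-> filer.peekin(p→/)
<- []
-> dial.pin(d→2075-11-24)
<- 2075-11-24
-> dial.yhop(n→-3)
<- 2072-11-24
-> dial.drift(n→-374)
<- 2071-11-16
-> filer.scribe(p→/jedo, c→brofle)
<- created
-> ledger.purge(k→stocadran)
<- 2169-02-09

Answer: 2071-11-16
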